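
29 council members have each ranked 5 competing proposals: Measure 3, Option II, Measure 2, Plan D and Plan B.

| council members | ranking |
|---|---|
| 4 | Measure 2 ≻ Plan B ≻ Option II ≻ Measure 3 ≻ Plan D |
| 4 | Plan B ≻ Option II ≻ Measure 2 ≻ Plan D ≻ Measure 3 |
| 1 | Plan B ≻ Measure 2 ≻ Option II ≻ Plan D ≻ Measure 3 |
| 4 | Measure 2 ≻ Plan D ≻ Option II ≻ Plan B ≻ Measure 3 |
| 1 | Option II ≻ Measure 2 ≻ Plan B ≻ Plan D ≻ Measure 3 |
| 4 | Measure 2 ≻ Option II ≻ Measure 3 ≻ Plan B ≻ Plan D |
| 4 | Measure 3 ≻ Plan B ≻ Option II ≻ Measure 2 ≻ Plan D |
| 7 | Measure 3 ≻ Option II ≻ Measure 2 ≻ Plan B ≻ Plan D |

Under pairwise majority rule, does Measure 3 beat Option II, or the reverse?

Ballots ranking Measure 3 above Option II: 4 + 7 = 11.
Ballots ranking Option II above Measure 3: 29 − 11 = 18.
Option II wins the head-to-head 18–11.

Option II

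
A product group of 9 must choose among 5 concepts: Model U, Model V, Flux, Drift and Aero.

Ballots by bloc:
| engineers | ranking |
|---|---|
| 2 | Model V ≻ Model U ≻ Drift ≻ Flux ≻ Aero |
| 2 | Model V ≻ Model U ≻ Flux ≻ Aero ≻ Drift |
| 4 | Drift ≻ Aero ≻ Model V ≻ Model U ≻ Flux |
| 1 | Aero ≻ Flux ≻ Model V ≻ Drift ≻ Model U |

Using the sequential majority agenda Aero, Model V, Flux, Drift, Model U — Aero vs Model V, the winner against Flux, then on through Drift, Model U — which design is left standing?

Round 1: Aero vs Model V — 5–4, Aero advances.
Round 2: Aero vs Flux — 5–4, Aero advances.
Round 3: Aero vs Drift — 3–6, Drift advances.
Round 4: Drift vs Model U — 5–4, Drift advances.
The agenda winner is Drift.

Drift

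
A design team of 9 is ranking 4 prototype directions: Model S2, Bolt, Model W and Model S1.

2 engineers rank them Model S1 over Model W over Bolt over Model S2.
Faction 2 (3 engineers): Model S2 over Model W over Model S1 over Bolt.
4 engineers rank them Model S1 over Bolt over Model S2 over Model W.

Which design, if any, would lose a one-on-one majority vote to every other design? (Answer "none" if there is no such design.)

none

Head-to-head results (9 engineers):
Model S2 vs Bolt: Bolt wins 6–3.
Model S2 vs Model W: Model S2 is ranked higher on 3+4 = 7 ballots, Model W on 2. Model S2 wins 7–2.
Model S2 vs Model S1: Model S2 preferred on 3 ballots; Model S1 wins 6–3.
Bolt vs Model W: Model W, 5–4.
Bolt vs Model S1: Bolt preferred on 0 ballots; Model S1 wins 9–0.
Model W vs Model S1: Model S1 wins 6–3.
Every design wins at least one matchup (Model S2 beats Model W; Bolt beats Model S2; Model W beats Bolt; Model S1 beats Model S2), so there is no Condorcet loser.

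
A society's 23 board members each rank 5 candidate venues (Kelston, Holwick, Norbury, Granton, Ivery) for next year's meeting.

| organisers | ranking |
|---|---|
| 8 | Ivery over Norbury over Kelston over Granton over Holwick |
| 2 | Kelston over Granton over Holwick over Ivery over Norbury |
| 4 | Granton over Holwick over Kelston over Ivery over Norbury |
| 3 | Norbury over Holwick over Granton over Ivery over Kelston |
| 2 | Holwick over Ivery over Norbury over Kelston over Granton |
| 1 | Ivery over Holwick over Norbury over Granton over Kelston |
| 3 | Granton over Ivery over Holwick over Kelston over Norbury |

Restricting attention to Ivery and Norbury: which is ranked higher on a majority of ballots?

Ivery

Ballots ranking Ivery above Norbury: 8 + 2 + 4 + 2 + 1 + 3 = 20.
Ballots ranking Norbury above Ivery: 23 − 20 = 3.
Ivery wins the head-to-head 20–3.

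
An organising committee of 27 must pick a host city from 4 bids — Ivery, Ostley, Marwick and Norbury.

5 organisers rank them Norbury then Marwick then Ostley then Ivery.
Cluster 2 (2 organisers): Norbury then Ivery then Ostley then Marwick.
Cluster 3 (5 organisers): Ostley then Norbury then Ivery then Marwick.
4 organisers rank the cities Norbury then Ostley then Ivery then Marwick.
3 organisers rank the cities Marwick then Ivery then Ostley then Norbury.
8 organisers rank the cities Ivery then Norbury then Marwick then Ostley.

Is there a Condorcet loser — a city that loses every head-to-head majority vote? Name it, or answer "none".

Pairwise majorities:
Ivery–Ostley: Ostley 14–13.
Ivery–Marwick: Ivery 19–8.
Ivery vs Norbury: Norbury wins 16–11.
Ostley vs Marwick: Ostley preferred on 2+5+4 = 11 ballots; Marwick wins 16–11.
Ostley vs Norbury: 8 to 19, Norbury.
Marwick vs Norbury: 3 for Marwick, 24 for Norbury — Norbury by 24–3.
No city is winless: Ivery beats Marwick; Ostley beats Ivery; Marwick beats Ostley; Norbury beats Ivery. There is no Condorcet loser.

none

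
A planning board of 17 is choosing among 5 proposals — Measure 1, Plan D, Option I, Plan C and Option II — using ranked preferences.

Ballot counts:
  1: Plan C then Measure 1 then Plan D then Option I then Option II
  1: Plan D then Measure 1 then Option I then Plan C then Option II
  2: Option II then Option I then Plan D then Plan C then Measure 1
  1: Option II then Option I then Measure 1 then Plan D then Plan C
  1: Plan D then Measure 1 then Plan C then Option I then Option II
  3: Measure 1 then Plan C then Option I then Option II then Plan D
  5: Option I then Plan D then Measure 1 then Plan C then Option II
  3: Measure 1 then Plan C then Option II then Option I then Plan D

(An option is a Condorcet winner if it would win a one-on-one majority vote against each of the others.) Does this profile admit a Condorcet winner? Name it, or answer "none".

none

Pairwise majorities:
Measure 1 vs Plan D: Plan D wins 9–8.
Measure 1–Option I: Measure 1 9–8.
Measure 1–Plan C: Measure 1 14–3.
Measure 1 vs Option II: Measure 1 wins 14–3.
Plan D–Option I: Option I 14–3.
Plan D vs Plan C: Plan D, 10–7.
Plan D vs Option II: Option II wins 9–8.
Option I vs Plan C: Option I, 9–8.
Option I vs Option II: Option I, 11–6.
Plan C vs Option II: Plan C, 14–3.
No option is unbeaten: Measure 1 loses to Plan D; Plan D loses to Option I; Option I loses to Measure 1; Plan C loses to Measure 1; Option II loses to Measure 1. In particular Measure 1 > Option I > Plan D > Measure 1 is a majority cycle — no Condorcet winner exists.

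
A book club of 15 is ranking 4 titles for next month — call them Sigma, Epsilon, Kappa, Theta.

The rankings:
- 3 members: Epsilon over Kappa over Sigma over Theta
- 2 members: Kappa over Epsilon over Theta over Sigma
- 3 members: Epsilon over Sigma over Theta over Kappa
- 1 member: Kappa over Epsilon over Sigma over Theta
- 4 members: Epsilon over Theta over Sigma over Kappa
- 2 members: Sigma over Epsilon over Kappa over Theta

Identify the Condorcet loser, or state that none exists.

Theta

Head-to-head results (15 members):
Sigma vs Epsilon: Epsilon wins 13–2.
Sigma vs Kappa: Sigma, 9–6.
Sigma vs Theta: Sigma wins 9–6.
Epsilon vs Kappa: Epsilon preferred on 3+3+4+2 = 12 ballots; Epsilon wins 12–3.
Epsilon vs Theta: Epsilon is ranked higher on 3+2+3+1+4+2 = 15 ballots, Theta on 0. Epsilon wins 15–0.
Kappa–Theta: Kappa 8–7.
Only Theta has no wins; Theta is the Condorcet loser.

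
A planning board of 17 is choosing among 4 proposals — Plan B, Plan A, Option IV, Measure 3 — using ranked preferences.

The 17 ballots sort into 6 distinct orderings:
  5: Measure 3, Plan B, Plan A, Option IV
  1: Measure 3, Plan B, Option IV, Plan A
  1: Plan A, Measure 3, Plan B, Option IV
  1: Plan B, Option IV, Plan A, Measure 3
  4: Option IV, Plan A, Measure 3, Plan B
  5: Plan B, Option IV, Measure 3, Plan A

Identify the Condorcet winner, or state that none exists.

none

Pairwise majorities:
Plan B vs Plan A: Plan B wins 12–5.
Plan B vs Option IV: Plan B is ranked higher on 5+1+1+1+5 = 13 ballots, Option IV on 4. Plan B wins 13–4.
Plan B vs Measure 3: Measure 3, 11–6.
Plan A vs Option IV: Option IV, 11–6.
Plan A vs Measure 3: 1+1+4 = 6 for Plan A, 11 for Measure 3 — Measure 3 by 11–6.
Option IV vs Measure 3: Option IV wins 10–7.
Each option drops at least one matchup (Plan B loses to Measure 3; Plan A loses to Plan B; Option IV loses to Plan B; Measure 3 loses to Option IV); the cycle Plan B beats Option IV beats Measure 3 beats Plan B rules out a Condorcet winner.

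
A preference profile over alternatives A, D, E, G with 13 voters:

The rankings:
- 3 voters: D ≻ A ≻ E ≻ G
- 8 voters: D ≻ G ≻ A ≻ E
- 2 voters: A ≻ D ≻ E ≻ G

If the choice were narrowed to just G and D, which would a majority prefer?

No ballot ranks G above D: 0.
Ballots ranking D above G: 13 − 0 = 13.
D wins the head-to-head 13–0.

D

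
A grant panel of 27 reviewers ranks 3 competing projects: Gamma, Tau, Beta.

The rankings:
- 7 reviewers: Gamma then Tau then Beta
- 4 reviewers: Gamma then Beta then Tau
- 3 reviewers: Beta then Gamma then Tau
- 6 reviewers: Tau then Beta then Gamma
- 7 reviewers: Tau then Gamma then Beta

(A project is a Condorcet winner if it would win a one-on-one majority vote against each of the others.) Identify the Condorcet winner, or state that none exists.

Head-to-head results (27 reviewers):
Gamma vs Tau: 7+4+3 = 14 for Gamma, 13 for Tau — Gamma by 14–13.
Gamma vs Beta: Gamma is ranked higher on 7+4+7 = 18 ballots, Beta on 9. Gamma wins 18–9.
Tau vs Beta: 20 to 7, Tau.
Only Gamma has no losses; Gamma is the Condorcet winner.

Gamma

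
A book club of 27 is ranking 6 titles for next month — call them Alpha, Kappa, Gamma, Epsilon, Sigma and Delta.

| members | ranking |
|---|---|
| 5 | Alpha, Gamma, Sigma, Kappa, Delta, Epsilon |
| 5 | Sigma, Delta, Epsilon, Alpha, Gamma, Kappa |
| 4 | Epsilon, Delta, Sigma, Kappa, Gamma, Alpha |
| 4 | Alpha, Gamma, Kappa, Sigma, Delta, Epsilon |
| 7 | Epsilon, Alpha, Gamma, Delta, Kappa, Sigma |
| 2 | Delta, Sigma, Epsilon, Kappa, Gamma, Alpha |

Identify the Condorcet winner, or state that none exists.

Pairwise majorities:
Alpha–Kappa: Alpha 21–6.
Alpha vs Gamma: Alpha, 21–6.
Alpha–Epsilon: Epsilon 18–9.
Alpha vs Sigma: Alpha wins 16–11.
Alpha vs Delta: Alpha, 16–11.
Kappa vs Gamma: Gamma, 21–6.
Kappa vs Epsilon: Epsilon, 18–9.
Kappa–Sigma: Sigma 16–11.
Kappa vs Delta: Delta wins 18–9.
Gamma vs Epsilon: Epsilon wins 18–9.
Gamma–Sigma: Gamma 16–11.
Gamma vs Delta: Gamma, 16–11.
Epsilon vs Sigma: Sigma, 16–11.
Epsilon vs Delta: Delta wins 16–11.
Sigma–Delta: Sigma 14–13.
No book is unbeaten: Alpha loses to Epsilon; Kappa loses to Alpha; Gamma loses to Alpha; Epsilon loses to Sigma; Sigma loses to Alpha; Delta loses to Alpha. In particular Alpha beats Sigma beats Epsilon beats Alpha is a majority cycle — no Condorcet winner exists.

none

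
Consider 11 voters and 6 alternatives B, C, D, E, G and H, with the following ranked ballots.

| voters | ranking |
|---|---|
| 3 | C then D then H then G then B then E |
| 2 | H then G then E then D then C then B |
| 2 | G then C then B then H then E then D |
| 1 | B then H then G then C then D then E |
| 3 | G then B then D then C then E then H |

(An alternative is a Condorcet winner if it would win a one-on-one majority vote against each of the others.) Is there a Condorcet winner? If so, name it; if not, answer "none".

none

Head-to-head results (11 voters):
B vs C: 1+3 = 4 for B, 7 for C — C by 7–4.
B vs D: B preferred on 2+1+3 = 6 ballots; B wins 6–5.
B vs E: B preferred on 3+2+1+3 = 9 ballots; B wins 9–2.
B vs G: 1 to 10, G.
B vs H: B is ranked higher on 2+1+3 = 6 ballots, H on 5. B wins 6–5.
C vs D: C preferred on 3+2+1 = 6 ballots; C wins 6–5.
C vs E: 9 to 2, C.
C vs G: C preferred on 3 ballots; G wins 8–3.
C vs H: C preferred on 3+2+3 = 8 ballots; C wins 8–3.
D vs E: 3+1+3 = 7 for D, 4 for E — D by 7–4.
D vs G: 3 to 8, G.
D vs H: D preferred on 3+3 = 6 ballots; D wins 6–5.
E vs G: E preferred on 0 ballots; G wins 11–0.
E vs H: E preferred on 3 ballots; H wins 8–3.
G vs H: G preferred on 2+3 = 5 ballots; H wins 6–5.
Every alternative loses at least once (B loses to C; C loses to G; D loses to B; E loses to B; G loses to H; H loses to B). The majority relation contains the cycle B > H > G > B, so there is no Condorcet winner.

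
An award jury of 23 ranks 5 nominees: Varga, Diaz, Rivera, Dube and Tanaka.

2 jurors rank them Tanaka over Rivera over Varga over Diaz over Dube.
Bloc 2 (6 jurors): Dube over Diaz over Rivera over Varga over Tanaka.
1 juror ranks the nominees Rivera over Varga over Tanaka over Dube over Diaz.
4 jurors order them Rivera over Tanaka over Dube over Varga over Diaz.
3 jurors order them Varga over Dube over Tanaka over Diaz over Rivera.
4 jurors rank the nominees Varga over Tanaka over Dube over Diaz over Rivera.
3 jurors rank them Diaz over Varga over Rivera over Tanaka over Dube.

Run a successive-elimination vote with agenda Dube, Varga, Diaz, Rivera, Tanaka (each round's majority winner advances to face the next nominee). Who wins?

Round 1: Dube vs Varga — 10–13, Varga advances.
Round 2: Varga vs Diaz — 14–9, Varga advances.
Round 3: Varga vs Rivera — 10–13, Rivera advances.
Round 4: Rivera vs Tanaka — 14–9, Rivera advances.
Rivera survives the agenda.

Rivera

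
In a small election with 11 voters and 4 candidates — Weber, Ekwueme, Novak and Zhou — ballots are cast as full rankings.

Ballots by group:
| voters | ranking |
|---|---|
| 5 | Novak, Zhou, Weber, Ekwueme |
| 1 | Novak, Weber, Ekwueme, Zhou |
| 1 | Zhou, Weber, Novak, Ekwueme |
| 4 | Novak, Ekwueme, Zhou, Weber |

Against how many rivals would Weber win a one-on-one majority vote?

1

Weber against each rival (11 voters):
Weber vs Ekwueme: Weber, 7–4.
Weber vs Novak: Novak wins 10–1.
Weber vs Zhou: Zhou, 10–1.
Weber beats Ekwueme; loses to Novak, Zhou — 1 pairwise win.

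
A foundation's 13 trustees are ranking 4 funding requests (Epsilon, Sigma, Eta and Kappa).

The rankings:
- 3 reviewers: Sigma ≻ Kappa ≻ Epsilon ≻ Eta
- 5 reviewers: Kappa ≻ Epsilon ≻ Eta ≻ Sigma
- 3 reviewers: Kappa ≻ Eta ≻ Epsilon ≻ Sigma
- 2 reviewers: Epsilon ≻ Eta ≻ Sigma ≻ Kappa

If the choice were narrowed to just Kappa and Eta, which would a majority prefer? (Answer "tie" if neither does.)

Kappa

Ballots ranking Kappa above Eta: 3 + 5 + 3 = 11.
Ballots ranking Eta above Kappa: 13 − 11 = 2.
Kappa wins the head-to-head 11–2.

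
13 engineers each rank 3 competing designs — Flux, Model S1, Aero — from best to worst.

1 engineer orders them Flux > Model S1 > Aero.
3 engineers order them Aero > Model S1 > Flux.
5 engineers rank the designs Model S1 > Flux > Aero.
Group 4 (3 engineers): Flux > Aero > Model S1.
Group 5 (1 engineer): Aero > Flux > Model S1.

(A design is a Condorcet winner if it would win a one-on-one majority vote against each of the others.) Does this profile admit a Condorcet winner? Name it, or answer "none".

none

Head-to-head results (13 engineers):
Flux vs Model S1: 1+3+1 = 5 for Flux, 8 for Model S1 — Model S1 by 8–5.
Flux vs Aero: 1+5+3 = 9 for Flux, 4 for Aero — Flux by 9–4.
Model S1 vs Aero: Model S1 is ranked higher on 1+5 = 6 ballots, Aero on 7. Aero wins 7–6.
Every design loses at least once (Flux loses to Model S1; Model S1 loses to Aero; Aero loses to Flux). The majority relation contains the cycle Flux beats Aero beats Model S1 beats Flux, so there is no Condorcet winner.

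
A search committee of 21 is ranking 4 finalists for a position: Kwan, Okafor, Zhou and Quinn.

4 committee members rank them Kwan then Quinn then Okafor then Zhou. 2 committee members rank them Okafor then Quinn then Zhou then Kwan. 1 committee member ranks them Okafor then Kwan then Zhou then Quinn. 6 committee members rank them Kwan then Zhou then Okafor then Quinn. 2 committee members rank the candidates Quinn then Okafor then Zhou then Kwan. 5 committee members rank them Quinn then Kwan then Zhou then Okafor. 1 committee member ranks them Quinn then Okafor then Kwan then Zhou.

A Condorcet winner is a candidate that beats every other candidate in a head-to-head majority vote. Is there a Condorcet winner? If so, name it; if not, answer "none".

Check each pair by majority over 21 ballots:
Kwan vs Okafor: 15 to 6, Kwan.
Kwan vs Zhou: 4+1+6+5+1 = 17 for Kwan, 4 for Zhou — Kwan by 17–4.
Kwan vs Quinn: Kwan is ranked higher on 4+1+6 = 11 ballots, Quinn on 10. Kwan wins 11–10.
Okafor vs Zhou: 10 to 11, Zhou.
Okafor vs Quinn: 9 to 12, Quinn.
Zhou vs Quinn: 7 to 14, Quinn.
Kwan beats each of Okafor, Zhou, Quinn — Kwan is the Condorcet winner.

Kwan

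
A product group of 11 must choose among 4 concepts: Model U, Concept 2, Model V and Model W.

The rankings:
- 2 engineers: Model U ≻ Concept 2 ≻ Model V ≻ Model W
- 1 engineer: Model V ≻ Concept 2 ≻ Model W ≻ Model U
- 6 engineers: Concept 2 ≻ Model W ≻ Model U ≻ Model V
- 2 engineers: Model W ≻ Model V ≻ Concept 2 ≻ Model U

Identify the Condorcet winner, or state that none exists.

Concept 2

Pairwise majorities:
Model U vs Concept 2: Concept 2 wins 9–2.
Model U vs Model V: Model U wins 8–3.
Model U–Model W: Model W 9–2.
Concept 2 vs Model V: Concept 2 wins 8–3.
Concept 2 vs Model W: Concept 2, 9–2.
Model V–Model W: Model W 8–3.
Only Concept 2 has no losses; Concept 2 is the Condorcet winner.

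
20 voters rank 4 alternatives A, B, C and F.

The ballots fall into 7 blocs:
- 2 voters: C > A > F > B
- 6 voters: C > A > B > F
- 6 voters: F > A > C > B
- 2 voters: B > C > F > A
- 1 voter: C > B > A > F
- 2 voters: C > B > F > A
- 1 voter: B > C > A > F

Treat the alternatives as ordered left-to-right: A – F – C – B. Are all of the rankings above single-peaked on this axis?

no

Axis positions: A=1, F=2, C=3, B=4.
Bloc 1: ranking walks positions 3-1-2-4; A is ranked above F even though F lies between A and the peak C on the axis — preferences dip and rise again. Not single-peaked.
Bloc 2: ranking walks positions 3-1-4-2; A is ranked above F even though F lies between A and the peak C on the axis — preferences dip and rise again. Not single-peaked.
Bloc 3 (peak F at position 2): ranking walks positions 2-1-3-4, expanding outward from the peak — single-peaked.
Bloc 4 (peak B at position 4): ranking walks positions 4-3-2-1, expanding outward from the peak — single-peaked.
Bloc 5: ranking walks positions 3-4-1-2; A is ranked above F even though F lies between A and the peak C on the axis — preferences dip and rise again. Not single-peaked.
Bloc 6 (peak C at position 3): ranking walks positions 3-4-2-1, expanding outward from the peak — single-peaked.
Bloc 7: ranking walks positions 4-3-1-2; A is ranked above F even though F lies between A and the peak B on the axis — preferences dip and rise again. Not single-peaked.
Bloc 1 violates single-peakedness, so the profile is not single-peaked on this axis.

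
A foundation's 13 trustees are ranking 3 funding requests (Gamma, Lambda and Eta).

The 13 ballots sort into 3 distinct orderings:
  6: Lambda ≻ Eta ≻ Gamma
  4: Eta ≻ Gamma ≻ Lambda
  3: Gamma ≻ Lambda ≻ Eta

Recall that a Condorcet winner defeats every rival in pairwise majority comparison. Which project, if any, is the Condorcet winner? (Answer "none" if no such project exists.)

none

Check each pair by majority over 13 ballots:
Gamma vs Lambda: Gamma wins 7–6.
Gamma vs Eta: Eta, 10–3.
Lambda vs Eta: Lambda wins 9–4.
No project is unbeaten: Gamma loses to Eta; Lambda loses to Gamma; Eta loses to Lambda. In particular Gamma beats Lambda beats Eta beats Gamma is a majority cycle — no Condorcet winner exists.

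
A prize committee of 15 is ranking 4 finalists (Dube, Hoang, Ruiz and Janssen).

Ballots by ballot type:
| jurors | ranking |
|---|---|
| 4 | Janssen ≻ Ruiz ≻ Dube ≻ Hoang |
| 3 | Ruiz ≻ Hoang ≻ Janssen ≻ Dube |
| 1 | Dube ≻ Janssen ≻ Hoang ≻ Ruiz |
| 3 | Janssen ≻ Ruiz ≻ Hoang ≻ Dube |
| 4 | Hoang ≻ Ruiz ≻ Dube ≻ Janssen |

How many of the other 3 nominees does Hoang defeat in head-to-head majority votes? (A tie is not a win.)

Hoang against each rival (15 jurors):
Hoang vs Dube: Hoang wins 10–5.
Hoang vs Ruiz: Ruiz, 10–5.
Hoang vs Janssen: Janssen, 8–7.
Hoang beats Dube; loses to Ruiz, Janssen — 1 pairwise win.

1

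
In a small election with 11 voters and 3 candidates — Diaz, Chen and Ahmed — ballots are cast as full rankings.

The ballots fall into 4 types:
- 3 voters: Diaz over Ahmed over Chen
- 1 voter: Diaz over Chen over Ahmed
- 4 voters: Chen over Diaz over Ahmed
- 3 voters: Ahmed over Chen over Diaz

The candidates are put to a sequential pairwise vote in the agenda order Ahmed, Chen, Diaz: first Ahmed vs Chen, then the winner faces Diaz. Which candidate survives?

Diaz

Round 1: Ahmed vs Chen — 6–5, Ahmed advances.
Round 2: Ahmed vs Diaz — 3–8, Diaz advances.
The agenda winner is Diaz.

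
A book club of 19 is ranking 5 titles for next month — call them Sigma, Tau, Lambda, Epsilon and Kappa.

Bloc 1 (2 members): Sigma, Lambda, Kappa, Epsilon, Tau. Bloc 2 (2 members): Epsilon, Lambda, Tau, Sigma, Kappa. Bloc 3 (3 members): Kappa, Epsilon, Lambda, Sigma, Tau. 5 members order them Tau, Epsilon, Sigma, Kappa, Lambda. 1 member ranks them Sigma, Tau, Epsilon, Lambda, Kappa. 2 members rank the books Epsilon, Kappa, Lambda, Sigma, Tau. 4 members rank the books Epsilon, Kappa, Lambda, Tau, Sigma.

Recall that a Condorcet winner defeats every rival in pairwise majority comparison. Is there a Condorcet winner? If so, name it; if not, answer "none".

Check each pair by majority over 19 ballots:
Sigma vs Tau: Sigma preferred on 2+3+1+2 = 8 ballots; Tau wins 11–8.
Sigma vs Lambda: Lambda, 11–8.
Sigma vs Epsilon: Sigma preferred on 2+1 = 3 ballots; Epsilon wins 16–3.
Sigma vs Kappa: Sigma is ranked higher on 2+2+5+1 = 10 ballots, Kappa on 9. Sigma wins 10–9.
Tau vs Lambda: Tau preferred on 5+1 = 6 ballots; Lambda wins 13–6.
Tau vs Epsilon: 5+1 = 6 for Tau, 13 for Epsilon — Epsilon by 13–6.
Tau–Kappa: Kappa 11–8.
Lambda vs Epsilon: Epsilon, 17–2.
Lambda vs Kappa: 2+2+1 = 5 for Lambda, 14 for Kappa — Kappa by 14–5.
Epsilon vs Kappa: Epsilon wins 14–5.
Epsilon defeats every rival head-to-head and is the Condorcet winner.

Epsilon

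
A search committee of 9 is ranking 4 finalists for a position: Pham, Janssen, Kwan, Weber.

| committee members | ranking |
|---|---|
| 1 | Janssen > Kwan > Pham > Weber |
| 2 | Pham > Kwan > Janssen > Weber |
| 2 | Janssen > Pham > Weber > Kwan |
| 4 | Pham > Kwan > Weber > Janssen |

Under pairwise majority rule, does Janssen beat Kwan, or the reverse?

Ballots ranking Janssen above Kwan: 1 + 2 = 3.
Ballots ranking Kwan above Janssen: 9 − 3 = 6.
Kwan wins the head-to-head 6–3.

Kwan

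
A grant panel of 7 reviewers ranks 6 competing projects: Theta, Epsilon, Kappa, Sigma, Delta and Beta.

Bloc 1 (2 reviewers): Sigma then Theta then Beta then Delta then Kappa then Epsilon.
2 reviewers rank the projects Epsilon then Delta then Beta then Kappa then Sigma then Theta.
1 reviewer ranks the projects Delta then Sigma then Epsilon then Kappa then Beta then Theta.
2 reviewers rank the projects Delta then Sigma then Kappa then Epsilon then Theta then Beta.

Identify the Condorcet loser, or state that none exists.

Pairwise majorities:
Theta vs Epsilon: Theta is ranked higher on 2 ballots, Epsilon on 5. Epsilon wins 5–2.
Theta vs Kappa: Kappa, 5–2.
Theta vs Sigma: 0 to 7, Sigma.
Theta vs Delta: Delta, 5–2.
Theta vs Beta: Theta wins 4–3.
Epsilon vs Kappa: Epsilon is ranked higher on 2+1 = 3 ballots, Kappa on 4. Kappa wins 4–3.
Epsilon vs Sigma: Sigma, 5–2.
Epsilon vs Delta: Epsilon is ranked higher on 2 ballots, Delta on 5. Delta wins 5–2.
Epsilon–Beta: Epsilon 5–2.
Kappa vs Sigma: 2 for Kappa, 5 for Sigma — Sigma by 5–2.
Kappa vs Delta: Kappa is ranked higher on 0 ballots, Delta on 7. Delta wins 7–0.
Kappa vs Beta: Beta wins 4–3.
Sigma vs Delta: Delta, 5–2.
Sigma vs Beta: Sigma is ranked higher on 2+1+2 = 5 ballots, Beta on 2. Sigma wins 5–2.
Delta vs Beta: Delta is ranked higher on 2+1+2 = 5 ballots, Beta on 2. Delta wins 5–2.
Each project has at least one pairwise win (Theta beats Beta; Epsilon beats Theta; Kappa beats Theta; Sigma beats Theta; Delta beats Theta; Beta beats Kappa) — no Condorcet loser.

none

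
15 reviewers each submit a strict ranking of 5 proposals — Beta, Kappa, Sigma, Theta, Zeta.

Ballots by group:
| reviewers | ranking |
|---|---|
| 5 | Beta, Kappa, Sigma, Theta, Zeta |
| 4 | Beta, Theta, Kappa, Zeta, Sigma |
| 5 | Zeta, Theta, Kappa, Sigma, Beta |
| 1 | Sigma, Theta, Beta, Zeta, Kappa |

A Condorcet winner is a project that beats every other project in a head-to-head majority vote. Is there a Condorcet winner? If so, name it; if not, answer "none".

Head-to-head results (15 reviewers):
Beta vs Kappa: 5+4+1 = 10 for Beta, 5 for Kappa — Beta by 10–5.
Beta vs Sigma: Beta preferred on 5+4 = 9 ballots; Beta wins 9–6.
Beta vs Theta: 9 to 6, Beta.
Beta vs Zeta: Beta preferred on 5+4+1 = 10 ballots; Beta wins 10–5.
Kappa vs Sigma: 5+4+5 = 14 for Kappa, 1 for Sigma — Kappa by 14–1.
Kappa–Theta: Theta 10–5.
Kappa vs Zeta: Kappa, 9–6.
Sigma vs Theta: Theta wins 9–6.
Sigma vs Zeta: Sigma preferred on 5+1 = 6 ballots; Zeta wins 9–6.
Theta–Zeta: Theta 10–5.
Only Beta has no losses; Beta is the Condorcet winner.

Beta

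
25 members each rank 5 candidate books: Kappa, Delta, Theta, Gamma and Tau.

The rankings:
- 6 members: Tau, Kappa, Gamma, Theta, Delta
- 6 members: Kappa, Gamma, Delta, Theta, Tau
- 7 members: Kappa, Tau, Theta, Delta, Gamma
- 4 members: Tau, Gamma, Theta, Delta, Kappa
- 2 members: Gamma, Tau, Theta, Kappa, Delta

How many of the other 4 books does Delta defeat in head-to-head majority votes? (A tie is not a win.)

Delta against each rival (25 members):
Delta vs Kappa: 4 to 21, Kappa.
Delta vs Theta: 6 for Delta, 19 for Theta — Theta by 19–6.
Delta vs Gamma: Gamma wins 18–7.
Delta–Tau: Tau 19–6.
Delta beats no one; loses to Kappa, Theta, Gamma, Tau — 0 pairwise wins.

0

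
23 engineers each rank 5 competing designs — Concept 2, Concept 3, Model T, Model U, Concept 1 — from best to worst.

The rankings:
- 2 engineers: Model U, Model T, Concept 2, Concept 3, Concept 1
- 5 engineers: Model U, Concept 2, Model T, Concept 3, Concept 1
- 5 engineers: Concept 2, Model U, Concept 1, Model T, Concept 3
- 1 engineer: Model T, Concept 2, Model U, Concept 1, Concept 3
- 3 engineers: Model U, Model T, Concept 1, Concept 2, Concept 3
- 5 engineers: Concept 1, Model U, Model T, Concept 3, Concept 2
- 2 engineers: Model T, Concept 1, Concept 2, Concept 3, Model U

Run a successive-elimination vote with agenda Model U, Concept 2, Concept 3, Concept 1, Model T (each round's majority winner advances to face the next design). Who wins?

Model U

Round 1: Model U vs Concept 2 — 15–8, Model U advances.
Round 2: Model U vs Concept 3 — 21–2, Model U advances.
Round 3: Model U vs Concept 1 — 16–7, Model U advances.
Round 4: Model U vs Model T — 20–3, Model U advances.
Model U survives the agenda.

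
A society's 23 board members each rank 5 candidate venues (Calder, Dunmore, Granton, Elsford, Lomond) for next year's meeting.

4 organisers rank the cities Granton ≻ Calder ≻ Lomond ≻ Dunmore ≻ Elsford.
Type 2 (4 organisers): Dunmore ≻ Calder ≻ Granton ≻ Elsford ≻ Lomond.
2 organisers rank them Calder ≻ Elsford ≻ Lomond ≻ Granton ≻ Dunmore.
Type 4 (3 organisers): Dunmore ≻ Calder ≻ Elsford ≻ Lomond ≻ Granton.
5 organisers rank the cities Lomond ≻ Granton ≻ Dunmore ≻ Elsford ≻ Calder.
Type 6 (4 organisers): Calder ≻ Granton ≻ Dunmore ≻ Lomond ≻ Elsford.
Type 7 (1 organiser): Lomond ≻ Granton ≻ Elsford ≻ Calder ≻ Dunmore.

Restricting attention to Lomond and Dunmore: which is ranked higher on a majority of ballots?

Ballots ranking Lomond above Dunmore: 4 + 2 + 5 + 1 = 12.
Ballots ranking Dunmore above Lomond: 23 − 12 = 11.
Lomond wins the head-to-head 12–11.

Lomond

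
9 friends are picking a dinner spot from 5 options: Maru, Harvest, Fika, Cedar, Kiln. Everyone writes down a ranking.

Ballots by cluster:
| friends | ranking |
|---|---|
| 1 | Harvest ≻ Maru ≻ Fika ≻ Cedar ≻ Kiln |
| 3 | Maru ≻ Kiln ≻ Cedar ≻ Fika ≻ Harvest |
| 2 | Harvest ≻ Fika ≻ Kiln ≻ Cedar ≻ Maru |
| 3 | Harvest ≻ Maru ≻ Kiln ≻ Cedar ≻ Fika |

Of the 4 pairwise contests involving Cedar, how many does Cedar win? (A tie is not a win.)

1

Cedar against each rival (9 friends):
Cedar vs Maru: Maru, 7–2.
Cedar vs Harvest: Harvest wins 6–3.
Cedar vs Fika: Cedar is ranked higher on 3+3 = 6 ballots, Fika on 3. Cedar wins 6–3.
Cedar vs Kiln: 1 for Cedar, 8 for Kiln — Kiln by 8–1.
Cedar beats Fika; loses to Maru, Harvest, Kiln — 1 pairwise win.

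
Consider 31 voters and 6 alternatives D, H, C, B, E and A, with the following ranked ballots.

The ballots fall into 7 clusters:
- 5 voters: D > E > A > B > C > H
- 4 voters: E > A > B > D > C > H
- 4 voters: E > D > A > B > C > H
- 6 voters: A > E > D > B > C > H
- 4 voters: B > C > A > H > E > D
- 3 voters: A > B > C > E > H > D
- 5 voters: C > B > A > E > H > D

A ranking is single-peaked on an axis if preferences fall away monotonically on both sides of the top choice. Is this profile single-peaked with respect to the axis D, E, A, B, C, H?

yes

Axis positions: D=1, E=2, A=3, B=4, C=5, H=6.
Cluster 1 (peak D at position 1): ranking walks positions 1-2-3-4-5-6, expanding outward from the peak — single-peaked.
Cluster 2 (peak E at position 2): ranking walks positions 2-3-4-1-5-6, expanding outward from the peak — single-peaked.
Cluster 3 (peak E at position 2): ranking walks positions 2-1-3-4-5-6, expanding outward from the peak — single-peaked.
Cluster 4 (peak A at position 3): ranking walks positions 3-2-1-4-5-6, expanding outward from the peak — single-peaked.
Cluster 5 (peak B at position 4): ranking walks positions 4-5-3-6-2-1, expanding outward from the peak — single-peaked.
Cluster 6 (peak A at position 3): ranking walks positions 3-4-5-2-6-1, expanding outward from the peak — single-peaked.
Cluster 7 (peak C at position 5): ranking walks positions 5-4-3-2-6-1, expanding outward from the peak — single-peaked.
Every ranking is single-peaked on this axis.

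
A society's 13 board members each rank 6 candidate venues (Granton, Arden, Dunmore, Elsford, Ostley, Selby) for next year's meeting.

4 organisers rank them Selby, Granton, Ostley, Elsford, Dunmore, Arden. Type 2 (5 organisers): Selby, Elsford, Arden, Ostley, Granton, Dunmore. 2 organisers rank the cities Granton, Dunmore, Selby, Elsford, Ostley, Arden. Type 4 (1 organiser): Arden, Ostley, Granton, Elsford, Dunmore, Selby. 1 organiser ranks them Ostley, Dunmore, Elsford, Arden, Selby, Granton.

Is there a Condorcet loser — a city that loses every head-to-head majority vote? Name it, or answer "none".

none

Head-to-head results (13 organisers):
Granton vs Arden: Arden wins 7–6.
Granton–Dunmore: Granton 12–1.
Granton vs Elsford: Granton is ranked higher on 4+2+1 = 7 ballots, Elsford on 6. Granton wins 7–6.
Granton vs Ostley: Granton is ranked higher on 4+2 = 6 ballots, Ostley on 7. Ostley wins 7–6.
Granton vs Selby: Selby wins 10–3.
Arden vs Dunmore: Arden is ranked higher on 5+1 = 6 ballots, Dunmore on 7. Dunmore wins 7–6.
Arden vs Elsford: Arden preferred on 1 ballot; Elsford wins 12–1.
Arden–Ostley: Ostley 7–6.
Arden–Selby: Selby 11–2.
Dunmore vs Elsford: 2+1 = 3 for Dunmore, 10 for Elsford — Elsford by 10–3.
Dunmore–Ostley: Ostley 11–2.
Dunmore vs Selby: Selby, 9–4.
Elsford vs Ostley: Elsford preferred on 5+2 = 7 ballots; Elsford wins 7–6.
Elsford vs Selby: Elsford is ranked higher on 1+1 = 2 ballots, Selby on 11. Selby wins 11–2.
Ostley vs Selby: Ostley is ranked higher on 1+1 = 2 ballots, Selby on 11. Selby wins 11–2.
No city is winless: Granton beats Dunmore; Arden beats Granton; Dunmore beats Arden; Elsford beats Arden; Ostley beats Granton; Selby beats Granton. There is no Condorcet loser.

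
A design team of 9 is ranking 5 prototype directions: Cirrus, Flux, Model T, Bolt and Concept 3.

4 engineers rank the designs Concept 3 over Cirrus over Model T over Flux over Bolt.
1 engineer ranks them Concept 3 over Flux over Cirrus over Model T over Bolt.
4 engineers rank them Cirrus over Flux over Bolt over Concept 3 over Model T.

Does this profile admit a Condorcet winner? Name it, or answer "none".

Concept 3

Pairwise majorities:
Cirrus vs Flux: 4+4 = 8 for Cirrus, 1 for Flux — Cirrus by 8–1.
Cirrus vs Model T: 4+1+4 = 9 for Cirrus, 0 for Model T — Cirrus by 9–0.
Cirrus vs Bolt: Cirrus preferred on 4+1+4 = 9 ballots; Cirrus wins 9–0.
Cirrus vs Concept 3: 4 for Cirrus, 5 for Concept 3 — Concept 3 by 5–4.
Flux vs Model T: 1+4 = 5 for Flux, 4 for Model T — Flux by 5–4.
Flux vs Bolt: 4+1+4 = 9 for Flux, 0 for Bolt — Flux by 9–0.
Flux vs Concept 3: Flux is ranked higher on 4 ballots, Concept 3 on 5. Concept 3 wins 5–4.
Model T vs Bolt: 5 to 4, Model T.
Model T vs Concept 3: Model T is ranked higher on 0 ballots, Concept 3 on 9. Concept 3 wins 9–0.
Bolt vs Concept 3: Bolt is ranked higher on 4 ballots, Concept 3 on 5. Concept 3 wins 5–4.
Concept 3 wins every pairwise contest, so Concept 3 is the Condorcet winner.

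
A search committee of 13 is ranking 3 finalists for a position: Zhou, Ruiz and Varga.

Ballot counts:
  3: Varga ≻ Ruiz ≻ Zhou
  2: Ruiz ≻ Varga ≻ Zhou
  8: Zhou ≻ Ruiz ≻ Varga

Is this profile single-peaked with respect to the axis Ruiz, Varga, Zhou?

Axis positions: Ruiz=1, Varga=2, Zhou=3.
Faction 1 (peak Varga at position 2): ranking walks positions 2-1-3, expanding outward from the peak — single-peaked.
Faction 2 (peak Ruiz at position 1): ranking walks positions 1-2-3, expanding outward from the peak — single-peaked.
Faction 3: ranking walks positions 3-1-2; Ruiz is ranked above Varga even though Varga lies between Ruiz and the peak Zhou on the axis — preferences dip and rise again. Not single-peaked.
Faction 3 violates single-peakedness, so the profile is not single-peaked on this axis.

no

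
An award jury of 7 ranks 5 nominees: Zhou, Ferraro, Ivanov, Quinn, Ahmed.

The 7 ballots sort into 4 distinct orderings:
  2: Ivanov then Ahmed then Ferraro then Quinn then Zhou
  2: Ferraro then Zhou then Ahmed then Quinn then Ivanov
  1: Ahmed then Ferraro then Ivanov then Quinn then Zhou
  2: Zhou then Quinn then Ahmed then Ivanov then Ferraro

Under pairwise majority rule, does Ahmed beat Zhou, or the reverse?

Zhou

Ballots ranking Ahmed above Zhou: 2 + 1 = 3.
Ballots ranking Zhou above Ahmed: 7 − 3 = 4.
Zhou wins the head-to-head 4–3.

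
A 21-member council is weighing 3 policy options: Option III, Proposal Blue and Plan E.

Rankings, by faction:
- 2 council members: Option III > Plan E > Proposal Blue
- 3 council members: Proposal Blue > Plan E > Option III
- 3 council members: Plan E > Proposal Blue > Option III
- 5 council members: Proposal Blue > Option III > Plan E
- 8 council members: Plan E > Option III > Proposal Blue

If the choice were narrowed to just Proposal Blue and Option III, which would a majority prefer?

Ballots ranking Proposal Blue above Option III: 3 + 3 + 5 = 11.
Ballots ranking Option III above Proposal Blue: 21 − 11 = 10.
Proposal Blue wins the head-to-head 11–10.

Proposal Blue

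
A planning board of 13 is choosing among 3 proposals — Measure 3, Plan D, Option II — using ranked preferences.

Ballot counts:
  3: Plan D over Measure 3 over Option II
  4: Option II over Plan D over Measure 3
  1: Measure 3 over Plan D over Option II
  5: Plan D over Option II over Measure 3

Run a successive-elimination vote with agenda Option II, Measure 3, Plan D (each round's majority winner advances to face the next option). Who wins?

Round 1: Option II vs Measure 3 — 9–4, Option II advances.
Round 2: Option II vs Plan D — 4–9, Plan D advances.
Plan D survives the agenda.

Plan D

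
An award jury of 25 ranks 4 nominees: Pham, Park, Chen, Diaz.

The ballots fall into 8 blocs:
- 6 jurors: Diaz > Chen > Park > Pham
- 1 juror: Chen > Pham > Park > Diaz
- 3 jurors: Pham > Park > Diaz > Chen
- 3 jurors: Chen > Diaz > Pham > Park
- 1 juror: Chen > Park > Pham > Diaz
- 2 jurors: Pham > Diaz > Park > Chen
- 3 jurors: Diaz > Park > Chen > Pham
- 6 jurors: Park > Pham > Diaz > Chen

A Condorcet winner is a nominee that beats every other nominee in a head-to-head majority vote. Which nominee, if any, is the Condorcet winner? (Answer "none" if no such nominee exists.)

none

Check each pair by majority over 25 ballots:
Pham vs Park: 9 to 16, Park.
Pham vs Chen: Pham preferred on 3+2+6 = 11 ballots; Chen wins 14–11.
Pham vs Diaz: Pham is ranked higher on 1+3+1+2+6 = 13 ballots, Diaz on 12. Pham wins 13–12.
Park vs Chen: 14 to 11, Park.
Park vs Diaz: 11 to 14, Diaz.
Chen vs Diaz: 1+3+1 = 5 for Chen, 20 for Diaz — Diaz by 20–5.
Each nominee drops at least one matchup (Pham loses to Park; Park loses to Diaz; Chen loses to Park; Diaz loses to Pham); the cycle Pham beats Diaz beats Park beats Pham rules out a Condorcet winner.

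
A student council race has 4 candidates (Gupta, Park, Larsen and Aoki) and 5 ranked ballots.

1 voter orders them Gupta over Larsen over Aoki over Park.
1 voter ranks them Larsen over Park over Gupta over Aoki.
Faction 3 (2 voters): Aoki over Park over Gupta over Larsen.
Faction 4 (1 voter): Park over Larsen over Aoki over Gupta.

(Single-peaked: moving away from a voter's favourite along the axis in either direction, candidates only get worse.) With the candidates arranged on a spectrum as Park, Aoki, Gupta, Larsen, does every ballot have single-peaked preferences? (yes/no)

Axis positions: Park=1, Aoki=2, Gupta=3, Larsen=4.
Faction 1 (peak Gupta at position 3): ranking walks positions 3-4-2-1, expanding outward from the peak — single-peaked.
Faction 2: ranking walks positions 4-1-3-2; Park is ranked above Gupta even though Gupta lies between Park and the peak Larsen on the axis — preferences dip and rise again. Not single-peaked.
Faction 3 (peak Aoki at position 2): ranking walks positions 2-1-3-4, expanding outward from the peak — single-peaked.
Faction 4: ranking walks positions 1-4-2-3; Larsen is ranked above Aoki even though Aoki lies between Larsen and the peak Park on the axis — preferences dip and rise again. Not single-peaked.
Faction 2 violates single-peakedness, so the profile is not single-peaked on this axis.

no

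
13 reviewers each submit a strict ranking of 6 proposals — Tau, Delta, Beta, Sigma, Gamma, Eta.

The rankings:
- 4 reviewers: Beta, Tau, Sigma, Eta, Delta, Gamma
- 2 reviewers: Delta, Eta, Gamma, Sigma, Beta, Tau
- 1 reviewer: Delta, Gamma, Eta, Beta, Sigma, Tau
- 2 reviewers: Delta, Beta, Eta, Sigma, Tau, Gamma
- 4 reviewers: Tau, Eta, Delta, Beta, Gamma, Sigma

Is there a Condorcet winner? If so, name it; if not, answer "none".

Pairwise majorities:
Tau vs Delta: Tau, 8–5.
Tau vs Beta: Beta wins 9–4.
Tau vs Sigma: Tau wins 8–5.
Tau–Gamma: Tau 10–3.
Tau–Eta: Tau 8–5.
Delta–Beta: Delta 9–4.
Delta–Sigma: Delta 9–4.
Delta vs Gamma: Delta, 13–0.
Delta vs Eta: Eta, 8–5.
Beta vs Sigma: Beta wins 11–2.
Beta–Gamma: Beta 10–3.
Beta vs Eta: Eta, 7–6.
Sigma–Gamma: Gamma 7–6.
Sigma vs Eta: Eta wins 9–4.
Gamma vs Eta: Eta wins 12–1.
No project is unbeaten: Tau loses to Beta; Delta loses to Tau; Beta loses to Delta; Sigma loses to Tau; Gamma loses to Tau; Eta loses to Tau. In particular Tau beats Delta beats Beta beats Tau is a majority cycle — no Condorcet winner exists.

none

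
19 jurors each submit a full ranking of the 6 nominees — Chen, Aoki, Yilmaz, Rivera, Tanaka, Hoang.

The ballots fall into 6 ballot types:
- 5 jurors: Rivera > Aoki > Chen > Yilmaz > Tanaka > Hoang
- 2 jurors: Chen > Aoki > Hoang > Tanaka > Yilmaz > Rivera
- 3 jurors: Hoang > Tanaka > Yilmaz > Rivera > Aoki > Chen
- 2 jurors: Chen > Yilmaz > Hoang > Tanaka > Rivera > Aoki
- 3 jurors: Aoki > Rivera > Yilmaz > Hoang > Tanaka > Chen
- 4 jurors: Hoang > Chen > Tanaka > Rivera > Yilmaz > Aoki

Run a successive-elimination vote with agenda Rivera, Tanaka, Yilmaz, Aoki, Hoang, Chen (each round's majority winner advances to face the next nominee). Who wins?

Aoki

Round 1: Rivera vs Tanaka — 8–11, Tanaka advances.
Round 2: Tanaka vs Yilmaz — 9–10, Yilmaz advances.
Round 3: Yilmaz vs Aoki — 9–10, Aoki advances.
Round 4: Aoki vs Hoang — 10–9, Aoki advances.
Round 5: Aoki vs Chen — 11–8, Aoki advances.
The agenda winner is Aoki.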